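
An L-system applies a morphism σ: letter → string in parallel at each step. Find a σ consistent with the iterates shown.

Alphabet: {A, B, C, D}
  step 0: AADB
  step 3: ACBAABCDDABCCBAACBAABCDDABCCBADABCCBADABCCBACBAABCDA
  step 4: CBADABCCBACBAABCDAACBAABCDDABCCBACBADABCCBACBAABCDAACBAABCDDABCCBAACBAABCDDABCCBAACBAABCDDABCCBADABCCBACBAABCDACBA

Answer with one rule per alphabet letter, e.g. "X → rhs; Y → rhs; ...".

A->CBA, B->ABC, C->D, D->A

  step 3 ⇒ step 4: ACBAABCDDABCCBAACBAABCDDABCCBADABCCBADABCCBACBAABCDA ⇒ CBA·D·ABC·CBA·CBA·ABC·D·A·A·CBA·ABC·D·D·ABC·CBA·CBA·D·ABC·CBA·CBA·ABC·D·A·A·CBA·ABC·D·D·ABC·CBA·A·CBA·ABC·D·D·ABC·CBA·A·CBA·ABC·D·D·ABC·CBA·D·ABC·CBA·CBA·ABC·D·A·CBA
    A ↦ CBA
    B ↦ ABC
    C ↦ D
    D ↦ A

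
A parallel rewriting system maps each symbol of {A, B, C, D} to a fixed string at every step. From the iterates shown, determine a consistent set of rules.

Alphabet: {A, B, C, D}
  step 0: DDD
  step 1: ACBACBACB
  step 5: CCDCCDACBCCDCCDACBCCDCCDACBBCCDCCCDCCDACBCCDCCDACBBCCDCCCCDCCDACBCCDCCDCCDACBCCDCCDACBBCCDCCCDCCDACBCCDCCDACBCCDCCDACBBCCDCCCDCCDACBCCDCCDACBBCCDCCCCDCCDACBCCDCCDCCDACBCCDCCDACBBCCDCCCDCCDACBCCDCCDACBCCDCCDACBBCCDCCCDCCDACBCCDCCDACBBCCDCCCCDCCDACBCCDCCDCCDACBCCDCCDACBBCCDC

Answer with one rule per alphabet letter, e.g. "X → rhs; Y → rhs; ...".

  step 0 ⇒ step 1: DDD ⇒ ACB·ACB·ACB
    D ↦ ACB
    A ↦ B  (constrained at step 1)
    B ↦ C  (constrained at step 1)
    C ↦ CCD  (constrained at step 1)

A->B, B->C, C->CCD, D->ACB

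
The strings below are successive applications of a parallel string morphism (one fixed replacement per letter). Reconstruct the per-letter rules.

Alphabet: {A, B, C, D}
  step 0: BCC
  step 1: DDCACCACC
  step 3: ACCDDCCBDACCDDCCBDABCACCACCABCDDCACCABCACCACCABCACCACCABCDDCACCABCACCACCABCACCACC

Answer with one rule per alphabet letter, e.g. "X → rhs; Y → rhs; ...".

  step 0 ⇒ step 1: BCC ⇒ DDC·ACC·ACC
    B ↦ DDC
    C ↦ ACC
    A ↦ ABC  (constrained at step 1)
    D ↦ CBD  (constrained at step 1)

A->ABC, B->DDC, C->ACC, D->CBD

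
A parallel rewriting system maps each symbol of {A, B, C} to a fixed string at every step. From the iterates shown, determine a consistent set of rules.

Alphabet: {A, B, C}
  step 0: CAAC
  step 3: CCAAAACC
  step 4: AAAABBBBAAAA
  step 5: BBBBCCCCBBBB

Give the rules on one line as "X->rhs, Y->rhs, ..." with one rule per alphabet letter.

A->B, B->C, C->AA

  step 4 ⇒ step 5: AAAABBBBAAAA ⇒ B·B·B·B·C·C·C·C·B·B·B·B
    A ↦ B
    B ↦ C
  step 3 ⇒ step 4: CCAAAACC ⇒ AA·AA·B·B·B·B·AA·AA
    C ↦ AA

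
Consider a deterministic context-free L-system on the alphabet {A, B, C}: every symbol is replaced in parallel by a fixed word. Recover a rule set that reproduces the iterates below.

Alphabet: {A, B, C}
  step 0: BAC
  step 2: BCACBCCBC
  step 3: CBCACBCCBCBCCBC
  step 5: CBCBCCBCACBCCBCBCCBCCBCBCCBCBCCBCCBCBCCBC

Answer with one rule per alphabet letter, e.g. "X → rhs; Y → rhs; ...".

A->AC, B->C, C->BC

  step 2 ⇒ step 3: BCACBCCBC ⇒ C·BC·AC·BC·C·BC·BC·C·BC
    A ↦ AC
    B ↦ C
    C ↦ BC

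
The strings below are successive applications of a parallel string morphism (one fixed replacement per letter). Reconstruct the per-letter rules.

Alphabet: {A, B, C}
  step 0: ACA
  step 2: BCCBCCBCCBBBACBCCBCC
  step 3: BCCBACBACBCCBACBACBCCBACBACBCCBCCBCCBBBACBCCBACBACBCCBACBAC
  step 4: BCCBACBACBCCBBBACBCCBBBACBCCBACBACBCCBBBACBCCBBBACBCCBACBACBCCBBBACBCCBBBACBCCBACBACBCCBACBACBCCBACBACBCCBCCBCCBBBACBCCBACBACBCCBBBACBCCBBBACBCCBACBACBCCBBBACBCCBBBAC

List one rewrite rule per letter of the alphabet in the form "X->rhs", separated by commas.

  step 3 ⇒ step 4: BCCBACBACBCCBACBACBCCBACBACBCCBCCBCCBBBACBCCBACBACBCCBACBAC ⇒ BCC·BAC·BAC·BCC·BB·BAC·BCC·BB·BAC·BCC·BAC·BAC·BCC·BB·BAC·BCC·BB·BAC·BCC·BAC·BAC·BCC·BB·BAC·BCC·BB·BAC·BCC·BAC·BAC·BCC·BAC·BAC·BCC·BAC·BAC·BCC·BCC·BCC·BB·BAC·BCC·BAC·BAC·BCC·BB·BAC·BCC·BB·BAC·BCC·BAC·BAC·BCC·BB·BAC·BCC·BB·BAC
    A ↦ BB
    B ↦ BCC
    C ↦ BAC

A->BB, B->BCC, C->BAC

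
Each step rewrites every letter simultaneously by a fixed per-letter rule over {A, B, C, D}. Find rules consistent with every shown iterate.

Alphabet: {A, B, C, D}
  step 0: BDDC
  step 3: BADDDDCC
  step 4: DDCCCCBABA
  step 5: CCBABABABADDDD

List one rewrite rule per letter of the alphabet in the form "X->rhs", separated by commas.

  step 4 ⇒ step 5: DDCCCCBABA ⇒ C·C·BA·BA·BA·BA·D·D·D·D
    A ↦ D
    B ↦ D
    C ↦ BA
    D ↦ C

A->D, B->D, C->BA, D->C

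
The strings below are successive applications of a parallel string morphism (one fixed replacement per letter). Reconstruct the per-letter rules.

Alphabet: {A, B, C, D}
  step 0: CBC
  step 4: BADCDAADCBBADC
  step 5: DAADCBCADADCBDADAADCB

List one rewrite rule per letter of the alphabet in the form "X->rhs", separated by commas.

A->AD, B->DA, C->B, D->C

  step 4 ⇒ step 5: BADCDAADCBBADC ⇒ DA·AD·C·B·C·AD·AD·C·B·DA·DA·AD·C·B
    A ↦ AD
    B ↦ DA
    C ↦ B
    D ↦ C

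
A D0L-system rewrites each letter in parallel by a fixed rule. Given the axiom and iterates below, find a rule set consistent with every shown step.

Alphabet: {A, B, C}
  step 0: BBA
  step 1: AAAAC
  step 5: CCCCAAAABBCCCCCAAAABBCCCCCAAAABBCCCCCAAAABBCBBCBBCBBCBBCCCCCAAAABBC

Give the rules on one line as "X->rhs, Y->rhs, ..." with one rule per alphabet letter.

  step 0 ⇒ step 1: BBA ⇒ AA·AA·C
    A ↦ C
    B ↦ AA
    C ↦ BBC  (constrained at step 1)

A->C, B->AA, C->BBC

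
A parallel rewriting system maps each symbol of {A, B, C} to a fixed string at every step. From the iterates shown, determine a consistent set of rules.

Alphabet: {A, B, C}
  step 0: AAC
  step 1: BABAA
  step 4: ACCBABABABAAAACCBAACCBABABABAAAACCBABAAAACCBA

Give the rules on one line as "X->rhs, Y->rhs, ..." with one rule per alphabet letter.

  step 0 ⇒ step 1: AAC ⇒ BA·BA·A
    A ↦ BA
    C ↦ A
    B ↦ ACC  (constrained at step 1)

A->BA, B->ACC, C->A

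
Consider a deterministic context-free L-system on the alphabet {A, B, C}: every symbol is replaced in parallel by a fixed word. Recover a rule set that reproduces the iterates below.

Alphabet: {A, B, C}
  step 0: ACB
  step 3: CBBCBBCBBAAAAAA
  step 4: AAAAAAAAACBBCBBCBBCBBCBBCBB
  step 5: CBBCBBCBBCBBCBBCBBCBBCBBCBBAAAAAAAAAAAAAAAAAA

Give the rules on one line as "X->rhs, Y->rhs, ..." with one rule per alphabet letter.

A->CBB, B->A, C->A

  step 4 ⇒ step 5: AAAAAAAAACBBCBBCBBCBBCBBCBB ⇒ CBB·CBB·CBB·CBB·CBB·CBB·CBB·CBB·CBB·A·A·A·A·A·A·A·A·A·A·A·A·A·A·A·A·A·A
    A ↦ CBB
    B ↦ A
    C ↦ A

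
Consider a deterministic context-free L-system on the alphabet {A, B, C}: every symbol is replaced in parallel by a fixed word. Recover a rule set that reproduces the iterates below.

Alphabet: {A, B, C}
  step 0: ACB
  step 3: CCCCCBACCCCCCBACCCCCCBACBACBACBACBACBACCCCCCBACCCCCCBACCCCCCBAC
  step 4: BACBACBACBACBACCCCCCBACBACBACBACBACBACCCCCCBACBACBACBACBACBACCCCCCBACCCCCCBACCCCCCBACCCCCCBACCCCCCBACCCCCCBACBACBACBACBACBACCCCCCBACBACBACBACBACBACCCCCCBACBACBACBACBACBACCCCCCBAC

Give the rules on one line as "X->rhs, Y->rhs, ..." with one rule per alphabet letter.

A->CCC, B->CC, C->BAC

  step 3 ⇒ step 4: CCCCCBACCCCCCBACCCCCCBACBACBACBACBACBACCCCCCBACCCCCCBACCCCCCBAC ⇒ BAC·BAC·BAC·BAC·BAC·CC·CCC·BAC·BAC·BAC·BAC·BAC·BAC·CC·CCC·BAC·BAC·BAC·BAC·BAC·BAC·CC·CCC·BAC·CC·CCC·BAC·CC·CCC·BAC·CC·CCC·BAC·CC·CCC·BAC·CC·CCC·BAC·BAC·BAC·BAC·BAC·BAC·CC·CCC·BAC·BAC·BAC·BAC·BAC·BAC·CC·CCC·BAC·BAC·BAC·BAC·BAC·BAC·CC·CCC·BAC
    A ↦ CCC
    B ↦ CC
    C ↦ BAC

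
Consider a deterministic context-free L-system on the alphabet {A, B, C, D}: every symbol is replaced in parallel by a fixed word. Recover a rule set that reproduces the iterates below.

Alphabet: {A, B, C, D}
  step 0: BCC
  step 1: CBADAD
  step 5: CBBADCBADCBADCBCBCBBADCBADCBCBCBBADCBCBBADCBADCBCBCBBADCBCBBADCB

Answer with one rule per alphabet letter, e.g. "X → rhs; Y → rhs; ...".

  step 0 ⇒ step 1: BCC ⇒ CB·AD·AD
    B ↦ CB
    C ↦ AD
    A ↦ CB  (constrained at step 1)
    D ↦ B  (constrained at step 1)

A->CB, B->CB, C->AD, D->B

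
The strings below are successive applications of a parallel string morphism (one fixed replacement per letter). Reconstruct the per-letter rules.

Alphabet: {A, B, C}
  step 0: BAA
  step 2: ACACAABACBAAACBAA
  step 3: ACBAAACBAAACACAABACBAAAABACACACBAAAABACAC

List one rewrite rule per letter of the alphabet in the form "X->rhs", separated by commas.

A->AC, B->AAB, C->BAA

  step 2 ⇒ step 3: ACACAABACBAAACBAA ⇒ AC·BAA·AC·BAA·AC·AC·AAB·AC·BAA·AAB·AC·AC·AC·BAA·AAB·AC·AC
    A ↦ AC
    B ↦ AAB
    C ↦ BAA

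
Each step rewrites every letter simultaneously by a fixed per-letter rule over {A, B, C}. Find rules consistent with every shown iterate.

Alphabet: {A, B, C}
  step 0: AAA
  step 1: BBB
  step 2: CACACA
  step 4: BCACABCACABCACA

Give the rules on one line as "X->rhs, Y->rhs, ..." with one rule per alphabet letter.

  step 1 ⇒ step 2: BBB ⇒ CA·CA·CA
    B ↦ CA
  step 0 ⇒ step 1: AAA ⇒ B·B·B
    A ↦ B
    C ↦ AB  (constrained at step 2)

A->B, B->CA, C->AB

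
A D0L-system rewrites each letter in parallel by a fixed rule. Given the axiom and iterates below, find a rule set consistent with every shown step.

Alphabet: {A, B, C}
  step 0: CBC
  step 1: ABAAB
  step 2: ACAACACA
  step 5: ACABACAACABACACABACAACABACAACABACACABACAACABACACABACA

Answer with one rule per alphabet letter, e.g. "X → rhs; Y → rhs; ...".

A->AC, B->A, C->AB

  step 1 ⇒ step 2: ABAAB ⇒ AC·A·AC·AC·A
    A ↦ AC
    B ↦ A
  step 0 ⇒ step 1: CBC ⇒ AB·A·AB
    C ↦ AB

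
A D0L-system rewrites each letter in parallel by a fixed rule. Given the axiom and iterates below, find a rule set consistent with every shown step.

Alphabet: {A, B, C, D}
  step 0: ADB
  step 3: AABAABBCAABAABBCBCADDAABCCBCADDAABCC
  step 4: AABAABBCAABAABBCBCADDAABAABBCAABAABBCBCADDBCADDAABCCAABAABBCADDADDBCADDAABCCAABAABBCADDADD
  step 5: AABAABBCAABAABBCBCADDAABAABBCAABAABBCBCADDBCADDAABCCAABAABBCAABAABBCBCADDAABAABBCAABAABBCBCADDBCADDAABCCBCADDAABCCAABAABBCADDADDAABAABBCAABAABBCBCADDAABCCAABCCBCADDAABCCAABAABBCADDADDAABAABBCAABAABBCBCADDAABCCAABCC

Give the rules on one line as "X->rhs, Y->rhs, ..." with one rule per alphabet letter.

A->AAB, B->BC, C->ADD, D->C

  step 4 ⇒ step 5: AABAABBCAABAABBCBCADDAABAABBCAABAABBCBCADDBCADDAABCCAABAABBCADDADDBCADDAABCCAABAABBCADDADD ⇒ AAB·AAB·BC·AAB·AAB·BC·BC·ADD·AAB·AAB·BC·AAB·AAB·BC·BC·ADD·BC·ADD·AAB·C·C·AAB·AAB·BC·AAB·AAB·BC·BC·ADD·AAB·AAB·BC·AAB·AAB·BC·BC·ADD·BC·ADD·AAB·C·C·BC·ADD·AAB·C·C·AAB·AAB·BC·ADD·ADD·AAB·AAB·BC·AAB·AAB·BC·BC·ADD·AAB·C·C·AAB·C·C·BC·ADD·AAB·C·C·AAB·AAB·BC·ADD·ADD·AAB·AAB·BC·AAB·AAB·BC·BC·ADD·AAB·C·C·AAB·C·C
    A ↦ AAB
    B ↦ BC
    C ↦ ADD
    D ↦ C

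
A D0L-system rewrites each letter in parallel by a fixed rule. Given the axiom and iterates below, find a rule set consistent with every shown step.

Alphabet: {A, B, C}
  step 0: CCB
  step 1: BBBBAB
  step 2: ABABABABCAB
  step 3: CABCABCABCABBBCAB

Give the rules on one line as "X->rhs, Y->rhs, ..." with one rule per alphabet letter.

  step 2 ⇒ step 3: ABABABABCAB ⇒ C·AB·C·AB·C·AB·C·AB·BB·C·AB
    A ↦ C
    B ↦ AB
    C ↦ BB

A->C, B->AB, C->BB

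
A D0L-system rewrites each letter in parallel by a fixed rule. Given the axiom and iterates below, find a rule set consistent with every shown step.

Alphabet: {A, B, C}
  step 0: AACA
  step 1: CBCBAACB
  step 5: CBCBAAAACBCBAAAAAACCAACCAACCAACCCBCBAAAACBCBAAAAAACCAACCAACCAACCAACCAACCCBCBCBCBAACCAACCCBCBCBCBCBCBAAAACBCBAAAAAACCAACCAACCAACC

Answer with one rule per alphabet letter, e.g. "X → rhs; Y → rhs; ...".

  step 0 ⇒ step 1: AACA ⇒ CB·CB·AA·CB
    A ↦ CB
    C ↦ AA
    B ↦ CC  (constrained at step 1)

A->CB, B->CC, C->AA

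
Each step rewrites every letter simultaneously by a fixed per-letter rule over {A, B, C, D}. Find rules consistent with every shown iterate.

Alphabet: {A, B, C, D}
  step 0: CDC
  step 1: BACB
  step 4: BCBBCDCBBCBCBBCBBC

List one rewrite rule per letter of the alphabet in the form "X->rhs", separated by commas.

A->DC, B->BC, C->B, D->AC

  step 0 ⇒ step 1: CDC ⇒ B·AC·B
    C ↦ B
    D ↦ AC
    A ↦ DC  (constrained at step 1)
    B ↦ BC  (constrained at step 1)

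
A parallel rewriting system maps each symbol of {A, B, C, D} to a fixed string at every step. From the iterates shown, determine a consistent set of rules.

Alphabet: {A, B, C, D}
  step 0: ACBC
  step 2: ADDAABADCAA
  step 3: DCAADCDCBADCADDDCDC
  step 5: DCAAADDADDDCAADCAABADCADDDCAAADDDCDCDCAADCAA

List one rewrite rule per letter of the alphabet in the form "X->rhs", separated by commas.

A->DC, B->BA, C->DD, D->A

  step 2 ⇒ step 3: ADDAABADCAA ⇒ DC·A·A·DC·DC·BA·DC·A·DD·DC·DC
    A ↦ DC
    B ↦ BA
    C ↦ DD
    D ↦ A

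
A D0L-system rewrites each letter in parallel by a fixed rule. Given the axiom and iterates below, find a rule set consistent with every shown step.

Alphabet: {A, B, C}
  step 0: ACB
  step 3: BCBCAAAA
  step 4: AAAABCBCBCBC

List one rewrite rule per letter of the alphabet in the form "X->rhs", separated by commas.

  step 3 ⇒ step 4: BCBCAAAA ⇒ A·A·A·A·BC·BC·BC·BC
    A ↦ BC
    B ↦ A
    C ↦ A

A->BC, B->A, C->A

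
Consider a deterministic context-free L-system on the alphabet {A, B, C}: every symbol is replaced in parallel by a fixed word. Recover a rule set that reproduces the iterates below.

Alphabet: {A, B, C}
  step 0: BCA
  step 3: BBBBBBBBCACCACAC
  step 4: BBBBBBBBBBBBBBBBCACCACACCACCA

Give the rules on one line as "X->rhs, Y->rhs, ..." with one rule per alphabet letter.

A->C, B->BB, C->CA

  step 3 ⇒ step 4: BBBBBBBBCACCACAC ⇒ BB·BB·BB·BB·BB·BB·BB·BB·CA·C·CA·CA·C·CA·C·CA
    A ↦ C
    B ↦ BB
    C ↦ CA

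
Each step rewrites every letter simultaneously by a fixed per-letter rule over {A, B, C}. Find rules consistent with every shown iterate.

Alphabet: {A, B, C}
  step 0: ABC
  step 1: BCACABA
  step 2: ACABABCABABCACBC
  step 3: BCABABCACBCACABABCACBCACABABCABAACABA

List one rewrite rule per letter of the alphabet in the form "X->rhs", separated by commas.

  step 2 ⇒ step 3: ACABABCABABCACBC ⇒ BC·ABA·BC·AC·BC·AC·ABA·BC·AC·BC·AC·ABA·BC·ABA·AC·ABA
    A ↦ BC
    B ↦ AC
    C ↦ ABA

A->BC, B->AC, C->ABA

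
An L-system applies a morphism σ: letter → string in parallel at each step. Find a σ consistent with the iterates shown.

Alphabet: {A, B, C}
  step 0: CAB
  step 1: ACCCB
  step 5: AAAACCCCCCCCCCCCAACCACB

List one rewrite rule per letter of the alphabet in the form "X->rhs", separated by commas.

A->CC, B->CB, C->A

  step 0 ⇒ step 1: CAB ⇒ A·CC·CB
    A ↦ CC
    B ↦ CB
    C ↦ A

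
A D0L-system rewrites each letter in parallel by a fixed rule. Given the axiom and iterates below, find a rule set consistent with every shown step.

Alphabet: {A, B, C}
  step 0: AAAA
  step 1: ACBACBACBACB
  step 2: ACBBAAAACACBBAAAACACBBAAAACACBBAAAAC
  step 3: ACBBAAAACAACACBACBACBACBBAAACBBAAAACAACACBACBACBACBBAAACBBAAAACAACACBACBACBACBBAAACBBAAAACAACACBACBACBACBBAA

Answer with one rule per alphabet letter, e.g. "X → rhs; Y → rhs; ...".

A->ACB, B->AAC, C->BAA

  step 2 ⇒ step 3: ACBBAAAACACBBAAAACACBBAAAACACBBAAAAC ⇒ ACB·BAA·AAC·AAC·ACB·ACB·ACB·ACB·BAA·ACB·BAA·AAC·AAC·ACB·ACB·ACB·ACB·BAA·ACB·BAA·AAC·AAC·ACB·ACB·ACB·ACB·BAA·ACB·BAA·AAC·AAC·ACB·ACB·ACB·ACB·BAA
    A ↦ ACB
    B ↦ AAC
    C ↦ BAA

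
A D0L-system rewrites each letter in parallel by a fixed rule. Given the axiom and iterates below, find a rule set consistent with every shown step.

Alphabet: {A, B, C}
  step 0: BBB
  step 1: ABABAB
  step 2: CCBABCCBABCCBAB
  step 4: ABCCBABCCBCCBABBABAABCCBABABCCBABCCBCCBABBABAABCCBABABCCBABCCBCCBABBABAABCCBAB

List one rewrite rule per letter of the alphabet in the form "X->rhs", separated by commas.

  step 1 ⇒ step 2: ABABAB ⇒ CCB·AB·CCB·AB·CCB·AB
    A ↦ CCB
    B ↦ AB
    C ↦ BA  (constrained at step 2)

A->CCB, B->AB, C->BA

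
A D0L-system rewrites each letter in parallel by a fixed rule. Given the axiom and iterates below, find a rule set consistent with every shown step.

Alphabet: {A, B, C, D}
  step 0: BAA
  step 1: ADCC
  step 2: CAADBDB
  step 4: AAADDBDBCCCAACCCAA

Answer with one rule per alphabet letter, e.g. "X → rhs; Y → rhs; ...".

  step 1 ⇒ step 2: ADCC ⇒ C·AA·DB·DB
    A ↦ C
    C ↦ DB
    D ↦ AA
  step 0 ⇒ step 1: BAA ⇒ AD·C·C
    B ↦ AD

A->C, B->AD, C->DB, D->AA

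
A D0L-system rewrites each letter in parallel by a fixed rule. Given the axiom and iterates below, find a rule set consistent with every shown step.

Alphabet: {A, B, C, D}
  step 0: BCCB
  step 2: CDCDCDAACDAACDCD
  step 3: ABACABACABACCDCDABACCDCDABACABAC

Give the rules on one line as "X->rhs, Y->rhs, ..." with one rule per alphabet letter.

  step 2 ⇒ step 3: CDCDCDAACDAACDCD ⇒ AB·AC·AB·AC·AB·AC·CD·CD·AB·AC·CD·CD·AB·AC·AB·AC
    A ↦ CD
    C ↦ AB
    D ↦ AC
    B ↦ AA  (constrained at step 0)

A->CD, B->AA, C->AB, D->AC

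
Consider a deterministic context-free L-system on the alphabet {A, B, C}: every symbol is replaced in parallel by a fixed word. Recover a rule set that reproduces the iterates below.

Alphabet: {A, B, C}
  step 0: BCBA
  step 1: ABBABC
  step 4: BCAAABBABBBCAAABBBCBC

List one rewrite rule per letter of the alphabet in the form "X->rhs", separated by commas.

A->BC, B->A, C->BB

  step 0 ⇒ step 1: BCBA ⇒ A·BB·A·BC
    A ↦ BC
    B ↦ A
    C ↦ BB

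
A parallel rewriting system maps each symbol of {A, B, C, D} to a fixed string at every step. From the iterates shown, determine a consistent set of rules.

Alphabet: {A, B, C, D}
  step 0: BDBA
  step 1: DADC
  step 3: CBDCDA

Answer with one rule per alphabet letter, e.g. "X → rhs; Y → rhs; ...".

  step 0 ⇒ step 1: BDBA ⇒ D·A·D·C
    A ↦ C
    B ↦ D
    D ↦ A
    C ↦ BD  (constrained at step 1)

A->C, B->D, C->BD, D->A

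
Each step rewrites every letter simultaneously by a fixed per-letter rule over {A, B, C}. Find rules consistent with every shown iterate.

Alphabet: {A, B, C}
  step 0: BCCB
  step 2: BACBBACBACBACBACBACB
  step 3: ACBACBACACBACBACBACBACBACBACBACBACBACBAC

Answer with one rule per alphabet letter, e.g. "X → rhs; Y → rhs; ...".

  step 2 ⇒ step 3: BACBBACBACBACBACBACB ⇒ AC·B·ACB·AC·AC·B·ACB·AC·B·ACB·AC·B·ACB·AC·B·ACB·AC·B·ACB·AC
    A ↦ B
    B ↦ AC
    C ↦ ACB

A->B, B->AC, C->ACB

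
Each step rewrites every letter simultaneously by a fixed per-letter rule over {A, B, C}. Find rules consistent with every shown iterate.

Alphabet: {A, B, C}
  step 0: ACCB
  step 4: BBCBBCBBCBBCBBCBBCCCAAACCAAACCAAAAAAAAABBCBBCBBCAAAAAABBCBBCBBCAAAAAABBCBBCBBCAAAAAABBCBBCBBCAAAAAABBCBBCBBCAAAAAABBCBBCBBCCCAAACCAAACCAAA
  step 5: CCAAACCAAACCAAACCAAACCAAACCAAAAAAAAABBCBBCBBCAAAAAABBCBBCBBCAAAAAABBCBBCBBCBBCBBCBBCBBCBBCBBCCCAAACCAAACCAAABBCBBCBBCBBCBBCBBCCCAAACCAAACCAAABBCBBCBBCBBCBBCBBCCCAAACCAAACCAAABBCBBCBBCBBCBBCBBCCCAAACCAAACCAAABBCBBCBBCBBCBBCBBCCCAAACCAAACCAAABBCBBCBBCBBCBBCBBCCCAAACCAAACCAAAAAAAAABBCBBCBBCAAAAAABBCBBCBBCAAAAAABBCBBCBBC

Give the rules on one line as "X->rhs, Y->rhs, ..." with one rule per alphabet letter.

A->BBC, B->C, C->AAA

  step 4 ⇒ step 5: BBCBBCBBCBBCBBCBBCCCAAACCAAACCAAAAAAAAABBCBBCBBCAAAAAABBCBBCBBCAAAAAABBCBBCBBCAAAAAABBCBBCBBCAAAAAABBCBBCBBCAAAAAABBCBBCBBCCCAAACCAAACCAAA ⇒ C·C·AAA·C·C·AAA·C·C·AAA·C·C·AAA·C·C·AAA·C·C·AAA·AAA·AAA·BBC·BBC·BBC·AAA·AAA·BBC·BBC·BBC·AAA·AAA·BBC·BBC·BBC·BBC·BBC·BBC·BBC·BBC·BBC·C·C·AAA·C·C·AAA·C·C·AAA·BBC·BBC·BBC·BBC·BBC·BBC·C·C·AAA·C·C·AAA·C·C·AAA·BBC·BBC·BBC·BBC·BBC·BBC·C·C·AAA·C·C·AAA·C·C·AAA·BBC·BBC·BBC·BBC·BBC·BBC·C·C·AAA·C·C·AAA·C·C·AAA·BBC·BBC·BBC·BBC·BBC·BBC·C·C·AAA·C·C·AAA·C·C·AAA·BBC·BBC·BBC·BBC·BBC·BBC·C·C·AAA·C·C·AAA·C·C·AAA·AAA·AAA·BBC·BBC·BBC·AAA·AAA·BBC·BBC·BBC·AAA·AAA·BBC·BBC·BBC
    A ↦ BBC
    B ↦ C
    C ↦ AAA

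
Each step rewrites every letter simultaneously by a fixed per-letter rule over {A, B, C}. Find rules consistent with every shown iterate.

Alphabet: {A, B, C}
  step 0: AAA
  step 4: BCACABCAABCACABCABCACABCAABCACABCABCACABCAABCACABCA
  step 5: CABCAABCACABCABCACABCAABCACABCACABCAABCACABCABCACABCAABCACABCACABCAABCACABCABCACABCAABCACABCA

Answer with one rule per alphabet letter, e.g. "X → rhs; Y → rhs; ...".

A->BCA, B->C, C->A

  step 4 ⇒ step 5: BCACABCAABCACABCABCACABCAABCACABCABCACABCAABCACABCA ⇒ C·A·BCA·A·BCA·C·A·BCA·BCA·C·A·BCA·A·BCA·C·A·BCA·C·A·BCA·A·BCA·C·A·BCA·BCA·C·A·BCA·A·BCA·C·A·BCA·C·A·BCA·A·BCA·C·A·BCA·BCA·C·A·BCA·A·BCA·C·A·BCA
    A ↦ BCA
    B ↦ C
    C ↦ A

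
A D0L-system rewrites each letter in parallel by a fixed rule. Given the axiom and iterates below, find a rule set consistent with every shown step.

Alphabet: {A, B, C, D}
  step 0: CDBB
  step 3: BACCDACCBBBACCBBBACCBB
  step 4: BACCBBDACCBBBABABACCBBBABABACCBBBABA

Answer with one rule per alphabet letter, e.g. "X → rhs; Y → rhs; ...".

A->CC, B->BA, C->B, D->DA

  step 3 ⇒ step 4: BACCDACCBBBACCBBBACCBB ⇒ BA·CC·B·B·DA·CC·B·B·BA·BA·BA·CC·B·B·BA·BA·BA·CC·B·B·BA·BA
    A ↦ CC
    B ↦ BA
    C ↦ B
    D ↦ DA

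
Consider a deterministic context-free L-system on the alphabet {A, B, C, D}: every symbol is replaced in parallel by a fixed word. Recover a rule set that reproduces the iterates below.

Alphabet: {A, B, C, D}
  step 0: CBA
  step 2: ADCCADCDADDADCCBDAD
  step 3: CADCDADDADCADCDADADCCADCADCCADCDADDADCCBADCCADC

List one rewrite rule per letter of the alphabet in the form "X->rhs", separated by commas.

A->C, B->CCB, C->DAD, D->ADC

  step 2 ⇒ step 3: ADCCADCDADDADCCBDAD ⇒ C·ADC·DAD·DAD·C·ADC·DAD·ADC·C·ADC·ADC·C·ADC·DAD·DAD·CCB·ADC·C·ADC
    A ↦ C
    B ↦ CCB
    C ↦ DAD
    D ↦ ADC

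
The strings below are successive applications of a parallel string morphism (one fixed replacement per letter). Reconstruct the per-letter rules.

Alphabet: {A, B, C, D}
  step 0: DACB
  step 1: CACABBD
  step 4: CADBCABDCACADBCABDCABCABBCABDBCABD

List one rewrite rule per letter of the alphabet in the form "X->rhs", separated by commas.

A->CAB, B->D, C->B, D->CA

  step 0 ⇒ step 1: DACB ⇒ CA·CAB·B·D
    A ↦ CAB
    B ↦ D
    C ↦ B
    D ↦ CA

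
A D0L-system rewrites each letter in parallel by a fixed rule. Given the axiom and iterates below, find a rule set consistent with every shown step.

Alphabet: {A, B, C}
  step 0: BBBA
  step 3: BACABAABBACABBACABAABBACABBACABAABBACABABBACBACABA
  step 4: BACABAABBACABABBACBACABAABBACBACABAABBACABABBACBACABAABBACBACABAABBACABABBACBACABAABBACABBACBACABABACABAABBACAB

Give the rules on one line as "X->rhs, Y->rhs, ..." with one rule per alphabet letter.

A->AB, B->BAC, C->A

  step 3 ⇒ step 4: BACABAABBACABBACABAABBACABBACABAABBACABABBACBACABA ⇒ BAC·AB·A·AB·BAC·AB·AB·BAC·BAC·AB·A·AB·BAC·BAC·AB·A·AB·BAC·AB·AB·BAC·BAC·AB·A·AB·BAC·BAC·AB·A·AB·BAC·AB·AB·BAC·BAC·AB·A·AB·BAC·AB·BAC·BAC·AB·A·BAC·AB·A·AB·BAC·AB
    A ↦ AB
    B ↦ BAC
    C ↦ A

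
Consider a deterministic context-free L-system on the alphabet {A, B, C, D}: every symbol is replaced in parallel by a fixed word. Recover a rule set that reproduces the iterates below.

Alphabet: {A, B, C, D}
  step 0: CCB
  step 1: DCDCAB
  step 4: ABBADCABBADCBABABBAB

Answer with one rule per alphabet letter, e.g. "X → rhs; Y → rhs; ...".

A->B, B->AB, C->DC, D->A

  step 0 ⇒ step 1: CCB ⇒ DC·DC·AB
    B ↦ AB
    C ↦ DC
    A ↦ B  (constrained at step 1)
    D ↦ A  (constrained at step 1)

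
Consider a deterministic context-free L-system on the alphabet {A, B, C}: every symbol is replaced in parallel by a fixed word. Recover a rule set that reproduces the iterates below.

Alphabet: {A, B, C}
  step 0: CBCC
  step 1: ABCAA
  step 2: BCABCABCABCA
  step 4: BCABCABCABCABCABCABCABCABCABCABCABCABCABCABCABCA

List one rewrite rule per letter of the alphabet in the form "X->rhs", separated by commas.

  step 1 ⇒ step 2: ABCAA ⇒ BCA·BC·A·BCA·BCA
    A ↦ BCA
    B ↦ BC
    C ↦ A

A->BCA, B->BC, C->A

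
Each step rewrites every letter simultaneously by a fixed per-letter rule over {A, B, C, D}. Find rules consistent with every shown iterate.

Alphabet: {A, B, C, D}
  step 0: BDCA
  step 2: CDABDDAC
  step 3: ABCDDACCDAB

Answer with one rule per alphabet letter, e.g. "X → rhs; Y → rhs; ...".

  step 2 ⇒ step 3: CDABDDAC ⇒ AB·C·D·DA·C·C·D·AB
    A ↦ D
    B ↦ DA
    C ↦ AB
    D ↦ C

A->D, B->DA, C->AB, D->C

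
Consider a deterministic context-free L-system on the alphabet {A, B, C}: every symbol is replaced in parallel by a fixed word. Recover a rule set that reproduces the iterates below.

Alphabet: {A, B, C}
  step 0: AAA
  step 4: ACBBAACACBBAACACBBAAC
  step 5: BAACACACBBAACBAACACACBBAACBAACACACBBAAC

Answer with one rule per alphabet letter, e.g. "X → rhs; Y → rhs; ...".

  step 4 ⇒ step 5: ACBBAACACBBAACACBBAAC ⇒ B·AAC·AC·AC·B·B·AAC·B·AAC·AC·AC·B·B·AAC·B·AAC·AC·AC·B·B·AAC
    A ↦ B
    B ↦ AC
    C ↦ AAC

A->B, B->AC, C->AAC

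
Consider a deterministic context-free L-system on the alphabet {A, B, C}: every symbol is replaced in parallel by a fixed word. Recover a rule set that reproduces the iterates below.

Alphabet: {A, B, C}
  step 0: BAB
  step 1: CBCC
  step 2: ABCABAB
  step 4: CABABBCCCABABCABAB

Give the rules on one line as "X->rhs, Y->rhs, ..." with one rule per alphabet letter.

  step 1 ⇒ step 2: CBCC ⇒ AB·C·AB·AB
    B ↦ C
    C ↦ AB
  step 0 ⇒ step 1: BAB ⇒ C·BC·C
    A ↦ BC

A->BC, B->C, C->AB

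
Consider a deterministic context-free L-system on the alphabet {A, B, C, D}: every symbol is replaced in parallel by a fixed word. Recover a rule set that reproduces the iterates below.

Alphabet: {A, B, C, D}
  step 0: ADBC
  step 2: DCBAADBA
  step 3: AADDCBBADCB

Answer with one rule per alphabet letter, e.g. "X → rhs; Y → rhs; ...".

  step 2 ⇒ step 3: DCBAADBA ⇒ A·AD·DC·B·B·A·DC·B
    A ↦ B
    B ↦ DC
    C ↦ AD
    D ↦ A

A->B, B->DC, C->AD, D->A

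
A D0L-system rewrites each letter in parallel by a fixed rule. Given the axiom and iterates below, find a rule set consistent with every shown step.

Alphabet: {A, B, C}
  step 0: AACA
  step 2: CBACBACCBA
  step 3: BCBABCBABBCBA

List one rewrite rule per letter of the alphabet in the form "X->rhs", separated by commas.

A->BA, B->C, C->B

  step 2 ⇒ step 3: CBACBACCBA ⇒ B·C·BA·B·C·BA·B·B·C·BA
    A ↦ BA
    B ↦ C
    C ↦ B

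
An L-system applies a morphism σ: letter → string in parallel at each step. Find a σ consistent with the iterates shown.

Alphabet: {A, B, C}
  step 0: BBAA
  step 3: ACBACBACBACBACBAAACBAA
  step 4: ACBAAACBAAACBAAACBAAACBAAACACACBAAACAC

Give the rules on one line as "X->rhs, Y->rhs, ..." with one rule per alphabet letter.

A->AC, B->AA, C->B

  step 3 ⇒ step 4: ACBACBACBACBACBAAACBAA ⇒ AC·B·AA·AC·B·AA·AC·B·AA·AC·B·AA·AC·B·AA·AC·AC·AC·B·AA·AC·AC
    A ↦ AC
    B ↦ AA
    C ↦ B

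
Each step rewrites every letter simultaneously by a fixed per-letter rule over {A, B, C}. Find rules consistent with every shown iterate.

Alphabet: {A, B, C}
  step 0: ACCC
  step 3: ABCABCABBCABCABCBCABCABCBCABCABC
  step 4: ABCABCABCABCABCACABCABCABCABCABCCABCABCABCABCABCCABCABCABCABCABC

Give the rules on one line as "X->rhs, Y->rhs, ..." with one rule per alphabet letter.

  step 3 ⇒ step 4: ABCABCABBCABCABCBCABCABCBCABCABC ⇒ AB·CA·BC·AB·CA·BC·AB·CA·CA·BC·AB·CA·BC·AB·CA·BC·CA·BC·AB·CA·BC·AB·CA·BC·CA·BC·AB·CA·BC·AB·CA·BC
    A ↦ AB
    B ↦ CA
    C ↦ BC

A->AB, B->CA, C->BC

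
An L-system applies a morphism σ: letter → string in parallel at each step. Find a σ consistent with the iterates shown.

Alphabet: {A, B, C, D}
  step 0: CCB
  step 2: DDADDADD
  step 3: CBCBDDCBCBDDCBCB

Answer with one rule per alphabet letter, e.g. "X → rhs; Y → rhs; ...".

  step 2 ⇒ step 3: DDADDADD ⇒ CB·CB·DD·CB·CB·DD·CB·CB
    A ↦ DD
    D ↦ CB
    B ↦ A  (constrained at step 0)
    C ↦ AB  (constrained at step 0)

A->DD, B->A, C->AB, D->CB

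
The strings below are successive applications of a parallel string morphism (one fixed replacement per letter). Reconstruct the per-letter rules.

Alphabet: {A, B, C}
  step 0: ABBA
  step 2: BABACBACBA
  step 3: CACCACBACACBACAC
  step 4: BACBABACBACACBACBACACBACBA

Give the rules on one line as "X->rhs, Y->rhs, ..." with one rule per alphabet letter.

  step 3 ⇒ step 4: CACCACBACACBACAC ⇒ BA·C·BA·BA·C·BA·CA·C·BA·C·BA·CA·C·BA·C·BA
    A ↦ C
    B ↦ CA
    C ↦ BA

A->C, B->CA, C->BA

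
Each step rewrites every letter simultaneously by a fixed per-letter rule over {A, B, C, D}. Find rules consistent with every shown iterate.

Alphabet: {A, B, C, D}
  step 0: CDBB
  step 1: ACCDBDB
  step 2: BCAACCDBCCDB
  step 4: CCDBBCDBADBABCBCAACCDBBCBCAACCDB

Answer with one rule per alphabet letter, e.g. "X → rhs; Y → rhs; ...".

A->BC, B->DB, C->A, D->CC

  step 1 ⇒ step 2: ACCDBDB ⇒ BC·A·A·CC·DB·CC·DB
    A ↦ BC
    B ↦ DB
    C ↦ A
    D ↦ CC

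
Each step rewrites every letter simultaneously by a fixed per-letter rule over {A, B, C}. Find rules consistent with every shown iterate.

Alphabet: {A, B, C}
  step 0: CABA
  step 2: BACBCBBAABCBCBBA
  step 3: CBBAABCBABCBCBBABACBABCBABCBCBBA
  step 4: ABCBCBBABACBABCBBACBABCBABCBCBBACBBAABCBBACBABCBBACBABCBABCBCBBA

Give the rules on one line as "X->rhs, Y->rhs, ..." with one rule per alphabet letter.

A->BA, B->CB, C->AB

  step 3 ⇒ step 4: CBBAABCBABCBCBBABACBABCBABCBCBBA ⇒ AB·CB·CB·BA·BA·CB·AB·CB·BA·CB·AB·CB·AB·CB·CB·BA·CB·BA·AB·CB·BA·CB·AB·CB·BA·CB·AB·CB·AB·CB·CB·BA
    A ↦ BA
    B ↦ CB
    C ↦ AB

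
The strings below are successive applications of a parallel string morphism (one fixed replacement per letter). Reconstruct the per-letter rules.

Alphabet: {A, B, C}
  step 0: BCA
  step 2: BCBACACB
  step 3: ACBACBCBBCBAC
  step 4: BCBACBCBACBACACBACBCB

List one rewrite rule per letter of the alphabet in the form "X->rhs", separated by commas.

  step 3 ⇒ step 4: ACBACBCBBCBAC ⇒ BC·B·AC·BC·B·AC·B·AC·AC·B·AC·BC·B
    A ↦ BC
    B ↦ AC
    C ↦ B

A->BC, B->AC, C->B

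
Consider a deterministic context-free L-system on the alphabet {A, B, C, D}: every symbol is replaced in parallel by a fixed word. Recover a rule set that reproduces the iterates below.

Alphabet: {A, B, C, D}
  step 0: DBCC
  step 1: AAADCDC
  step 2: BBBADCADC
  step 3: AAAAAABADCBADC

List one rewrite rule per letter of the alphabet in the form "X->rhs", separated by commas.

  step 2 ⇒ step 3: BBBADCADC ⇒ AA·AA·AA·B·A·DC·B·A·DC
    A ↦ B
    B ↦ AA
    C ↦ DC
    D ↦ A

A->B, B->AA, C->DC, D->A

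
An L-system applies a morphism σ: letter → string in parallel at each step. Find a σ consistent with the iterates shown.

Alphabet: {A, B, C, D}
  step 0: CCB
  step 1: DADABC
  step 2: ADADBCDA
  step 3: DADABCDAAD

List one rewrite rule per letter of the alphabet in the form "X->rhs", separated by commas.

  step 2 ⇒ step 3: ADADBCDA ⇒ D·A·D·A·BC·DA·A·D
    A ↦ D
    B ↦ BC
    C ↦ DA
    D ↦ A

A->D, B->BC, C->DA, D->A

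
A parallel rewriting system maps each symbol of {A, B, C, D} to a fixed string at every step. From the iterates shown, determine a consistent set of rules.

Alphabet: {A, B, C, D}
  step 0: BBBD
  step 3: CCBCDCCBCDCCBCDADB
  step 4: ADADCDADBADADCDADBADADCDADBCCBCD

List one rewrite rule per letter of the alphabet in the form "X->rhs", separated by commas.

A->CC, B->CD, C->AD, D->B

  step 3 ⇒ step 4: CCBCDCCBCDCCBCDADB ⇒ AD·AD·CD·AD·B·AD·AD·CD·AD·B·AD·AD·CD·AD·B·CC·B·CD
    A ↦ CC
    B ↦ CD
    C ↦ AD
    D ↦ B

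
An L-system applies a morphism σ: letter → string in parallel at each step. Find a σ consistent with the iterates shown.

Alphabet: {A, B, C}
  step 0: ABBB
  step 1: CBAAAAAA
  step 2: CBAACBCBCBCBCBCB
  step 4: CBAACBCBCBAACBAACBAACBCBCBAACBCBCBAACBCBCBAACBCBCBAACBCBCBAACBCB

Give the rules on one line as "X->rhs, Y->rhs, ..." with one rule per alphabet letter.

  step 1 ⇒ step 2: CBAAAAAA ⇒ CB·AA·CB·CB·CB·CB·CB·CB
    A ↦ CB
    B ↦ AA
    C ↦ CB

A->CB, B->AA, C->CB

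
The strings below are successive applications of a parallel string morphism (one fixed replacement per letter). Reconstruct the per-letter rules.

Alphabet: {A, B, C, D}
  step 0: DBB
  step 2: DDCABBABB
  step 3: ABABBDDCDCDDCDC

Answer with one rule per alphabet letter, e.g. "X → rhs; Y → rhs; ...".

A->D, B->DC, C->B, D->AB

  step 2 ⇒ step 3: DDCABBABB ⇒ AB·AB·B·D·DC·DC·D·DC·DC
    A ↦ D
    B ↦ DC
    C ↦ B
    D ↦ AB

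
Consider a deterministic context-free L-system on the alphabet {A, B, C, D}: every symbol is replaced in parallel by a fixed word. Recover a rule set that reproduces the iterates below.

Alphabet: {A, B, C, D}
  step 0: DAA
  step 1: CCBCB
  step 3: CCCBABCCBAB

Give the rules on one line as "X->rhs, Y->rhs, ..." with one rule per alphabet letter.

  step 0 ⇒ step 1: DAA ⇒ C·CB·CB
    A ↦ CB
    D ↦ C
    B ↦ AB  (constrained at step 1)
    C ↦ D  (constrained at step 1)

A->CB, B->AB, C->D, D->C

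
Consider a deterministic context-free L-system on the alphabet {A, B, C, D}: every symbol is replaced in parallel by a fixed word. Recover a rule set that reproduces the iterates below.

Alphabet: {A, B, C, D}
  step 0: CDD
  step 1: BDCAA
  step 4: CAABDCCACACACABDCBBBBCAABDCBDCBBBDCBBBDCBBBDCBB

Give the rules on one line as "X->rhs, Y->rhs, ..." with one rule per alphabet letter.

  step 0 ⇒ step 1: CDD ⇒ BDC·A·A
    C ↦ BDC
    D ↦ A
    A ↦ BB  (constrained at step 1)
    B ↦ CA  (constrained at step 1)

A->BB, B->CA, C->BDC, D->A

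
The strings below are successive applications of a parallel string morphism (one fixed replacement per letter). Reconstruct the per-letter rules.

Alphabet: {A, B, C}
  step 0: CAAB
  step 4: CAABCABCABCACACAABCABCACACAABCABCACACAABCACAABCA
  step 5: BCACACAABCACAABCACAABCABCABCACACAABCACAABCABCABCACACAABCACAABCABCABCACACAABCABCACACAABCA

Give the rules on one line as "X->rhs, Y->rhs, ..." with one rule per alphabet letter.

  step 4 ⇒ step 5: CAABCABCABCACACAABCABCACACAABCABCACACAABCACAABCA ⇒ B·CA·CA·CAA·B·CA·CAA·B·CA·CAA·B·CA·B·CA·B·CA·CA·CAA·B·CA·CAA·B·CA·B·CA·B·CA·CA·CAA·B·CA·CAA·B·CA·B·CA·B·CA·CA·CAA·B·CA·B·CA·CA·CAA·B·CA
    A ↦ CA
    B ↦ CAA
    C ↦ B

A->CA, B->CAA, C->B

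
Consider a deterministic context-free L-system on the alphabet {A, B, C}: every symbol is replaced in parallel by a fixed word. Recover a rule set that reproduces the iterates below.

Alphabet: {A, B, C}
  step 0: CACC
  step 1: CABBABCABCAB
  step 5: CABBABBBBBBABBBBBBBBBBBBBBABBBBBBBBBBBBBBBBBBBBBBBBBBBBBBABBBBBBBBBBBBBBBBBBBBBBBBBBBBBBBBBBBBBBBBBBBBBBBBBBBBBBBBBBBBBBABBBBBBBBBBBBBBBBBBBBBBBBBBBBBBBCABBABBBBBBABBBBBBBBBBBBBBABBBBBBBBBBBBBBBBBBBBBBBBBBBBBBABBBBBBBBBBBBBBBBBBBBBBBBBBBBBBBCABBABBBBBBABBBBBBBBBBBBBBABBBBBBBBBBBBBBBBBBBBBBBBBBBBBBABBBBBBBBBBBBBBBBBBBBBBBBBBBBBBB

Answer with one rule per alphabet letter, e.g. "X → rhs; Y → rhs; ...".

A->BAB, B->BB, C->CAB

  step 0 ⇒ step 1: CACC ⇒ CAB·BAB·CAB·CAB
    A ↦ BAB
    C ↦ CAB
    B ↦ BB  (constrained at step 1)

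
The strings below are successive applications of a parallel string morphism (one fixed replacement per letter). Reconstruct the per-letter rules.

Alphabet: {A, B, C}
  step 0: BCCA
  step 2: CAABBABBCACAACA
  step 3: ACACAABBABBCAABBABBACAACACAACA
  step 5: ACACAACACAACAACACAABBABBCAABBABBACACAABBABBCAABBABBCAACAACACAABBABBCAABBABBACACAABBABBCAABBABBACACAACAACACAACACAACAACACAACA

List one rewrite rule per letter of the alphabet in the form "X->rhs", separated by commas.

A->CA, B->ABB, C->A

  step 2 ⇒ step 3: CAABBABBCACAACA ⇒ A·CA·CA·ABB·ABB·CA·ABB·ABB·A·CA·A·CA·CA·A·CA
    A ↦ CA
    B ↦ ABB
    C ↦ A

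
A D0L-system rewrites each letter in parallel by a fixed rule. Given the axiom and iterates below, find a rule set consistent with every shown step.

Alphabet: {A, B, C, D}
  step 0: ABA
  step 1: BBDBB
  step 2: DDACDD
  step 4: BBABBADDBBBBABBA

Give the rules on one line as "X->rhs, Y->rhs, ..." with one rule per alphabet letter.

A->BB, B->D, C->A, D->AC

  step 1 ⇒ step 2: BBDBB ⇒ D·D·AC·D·D
    B ↦ D
    D ↦ AC
  step 0 ⇒ step 1: ABA ⇒ BB·D·BB
    A ↦ BB
    C ↦ A  (constrained at step 2)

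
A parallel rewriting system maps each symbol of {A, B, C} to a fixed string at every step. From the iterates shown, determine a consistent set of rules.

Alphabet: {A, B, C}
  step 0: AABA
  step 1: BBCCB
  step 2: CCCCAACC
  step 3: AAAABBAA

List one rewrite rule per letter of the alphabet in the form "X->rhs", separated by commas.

A->B, B->CC, C->A

  step 2 ⇒ step 3: CCCCAACC ⇒ A·A·A·A·B·B·A·A
    A ↦ B
    C ↦ A
  step 0 ⇒ step 1: AABA ⇒ B·B·CC·B
    B ↦ CC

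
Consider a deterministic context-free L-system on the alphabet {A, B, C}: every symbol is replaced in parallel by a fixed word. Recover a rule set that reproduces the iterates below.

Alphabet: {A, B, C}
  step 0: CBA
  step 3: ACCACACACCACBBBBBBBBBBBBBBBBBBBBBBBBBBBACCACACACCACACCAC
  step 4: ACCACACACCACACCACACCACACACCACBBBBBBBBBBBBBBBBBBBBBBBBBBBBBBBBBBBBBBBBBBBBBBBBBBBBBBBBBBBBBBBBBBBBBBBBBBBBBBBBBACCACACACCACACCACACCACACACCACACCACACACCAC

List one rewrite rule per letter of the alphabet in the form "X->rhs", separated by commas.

  step 3 ⇒ step 4: ACCACACACCACBBBBBBBBBBBBBBBBBBBBBBBBBBBACCACACACCACACCAC ⇒ ACC·AC·AC·ACC·AC·ACC·AC·ACC·AC·AC·ACC·AC·BBB·BBB·BBB·BBB·BBB·BBB·BBB·BBB·BBB·BBB·BBB·BBB·BBB·BBB·BBB·BBB·BBB·BBB·BBB·BBB·BBB·BBB·BBB·BBB·BBB·BBB·BBB·ACC·AC·AC·ACC·AC·ACC·AC·ACC·AC·AC·ACC·AC·ACC·AC·AC·ACC·AC
    A ↦ ACC
    B ↦ BBB
    C ↦ AC

A->ACC, B->BBB, C->AC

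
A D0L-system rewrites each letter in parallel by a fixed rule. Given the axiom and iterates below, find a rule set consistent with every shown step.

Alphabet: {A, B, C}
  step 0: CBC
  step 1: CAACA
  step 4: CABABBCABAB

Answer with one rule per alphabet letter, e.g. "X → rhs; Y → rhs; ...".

  step 0 ⇒ step 1: CBC ⇒ CA·A·CA
    B ↦ A
    C ↦ CA
    A ↦ B  (constrained at step 1)

A->B, B->A, C->CA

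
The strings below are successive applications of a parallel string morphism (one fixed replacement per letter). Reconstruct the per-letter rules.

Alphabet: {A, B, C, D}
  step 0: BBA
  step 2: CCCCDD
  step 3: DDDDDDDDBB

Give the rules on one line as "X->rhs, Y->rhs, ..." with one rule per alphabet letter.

  step 2 ⇒ step 3: CCCCDD ⇒ DD·DD·DD·DD·B·B
    C ↦ DD
    D ↦ B
    A ↦ C  (constrained at step 0)
    B ↦ AA  (constrained at step 0)

A->C, B->AA, C->DD, D->B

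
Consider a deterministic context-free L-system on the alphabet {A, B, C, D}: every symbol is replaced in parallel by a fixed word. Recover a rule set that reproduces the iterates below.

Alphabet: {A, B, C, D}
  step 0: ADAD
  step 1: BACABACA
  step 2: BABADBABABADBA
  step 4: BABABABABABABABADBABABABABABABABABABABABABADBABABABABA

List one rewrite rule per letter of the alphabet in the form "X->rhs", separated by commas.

A->BA, B->BA, C->D, D->CA

  step 1 ⇒ step 2: BACABACA ⇒ BA·BA·D·BA·BA·BA·D·BA
    A ↦ BA
    B ↦ BA
    C ↦ D
  step 0 ⇒ step 1: ADAD ⇒ BA·CA·BA·CA
    D ↦ CA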